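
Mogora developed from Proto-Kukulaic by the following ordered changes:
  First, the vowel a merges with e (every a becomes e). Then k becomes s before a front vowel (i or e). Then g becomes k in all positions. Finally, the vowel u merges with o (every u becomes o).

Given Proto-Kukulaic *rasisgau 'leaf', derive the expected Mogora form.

resiskeo

Mogora: start from *rasisgau.
  rule 1 (vowel merger): rasisgau → resisgeu
  rule 2: no change — resisgeu
  rule 3 (unconditioned shift): resisgeu → resiskeu
  rule 4 (vowel merger): resiskeu → resiskeo
  ⇒ Mogora resiskeo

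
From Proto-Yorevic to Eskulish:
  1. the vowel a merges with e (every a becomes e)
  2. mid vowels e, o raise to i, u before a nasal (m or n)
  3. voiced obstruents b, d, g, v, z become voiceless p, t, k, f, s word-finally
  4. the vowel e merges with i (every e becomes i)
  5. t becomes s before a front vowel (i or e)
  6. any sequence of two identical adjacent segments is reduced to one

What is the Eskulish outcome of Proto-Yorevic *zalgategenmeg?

zilgisiginmik

Eskulish: *zalgategenmeg > zelgetegenmeg > zelgeteginmeg > zelgeteginmek > zilgitiginmik > zilgisiginmik  (by vowel merger, pre-nasal raising, final devoicing, vowel merger, palatalisation)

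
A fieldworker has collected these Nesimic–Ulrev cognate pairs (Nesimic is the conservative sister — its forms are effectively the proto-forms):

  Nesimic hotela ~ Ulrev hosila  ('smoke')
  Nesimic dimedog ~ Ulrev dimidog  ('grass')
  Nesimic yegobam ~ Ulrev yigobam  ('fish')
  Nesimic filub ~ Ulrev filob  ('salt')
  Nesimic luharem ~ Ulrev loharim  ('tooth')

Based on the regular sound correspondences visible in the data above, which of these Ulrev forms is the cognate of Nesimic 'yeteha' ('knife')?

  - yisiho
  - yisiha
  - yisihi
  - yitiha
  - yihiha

yisiha

hotela ~ hosila, dimedog ~ dimidog — Nesimic e corresponds to Ulrev i after a consonant, before a consonant other than r, m, n, p, b, f, v.
hotela ~ hosila — Nesimic t corresponds to Ulrev s between vowels (before a front vowel).
Applying these to Nesimic 'yeteha':
  yeteha → yiteha   (e→i after a consonant, before a consonant other than r, m, n, p, b, f, v)
  yiteha → yiseha   (t→s between vowels (before a front vowel))
  yiseha → yisiha   (e→i after a consonant, before a consonant other than r, m, n, p, b, f, v)
So the Ulrev cognate is 'yisiha'.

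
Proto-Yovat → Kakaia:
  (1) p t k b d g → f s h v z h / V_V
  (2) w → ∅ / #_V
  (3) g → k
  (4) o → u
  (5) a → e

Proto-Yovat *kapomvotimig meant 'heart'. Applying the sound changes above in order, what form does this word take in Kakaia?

kefumvusimik

Kakaia: start from *kapomvotimig.
  rule 1 (intervocalic lenition): kapomvotimig → kafomvosimig
  rule 2: no change — kafomvosimig
  rule 3 (unconditioned shift): kafomvosimig → kafomvosimik
  rule 4 (vowel merger): kafomvosimik → kafumvusimik
  rule 5 (vowel merger): kafumvusimik → kefumvusimik
  ⇒ Kakaia kefumvusimik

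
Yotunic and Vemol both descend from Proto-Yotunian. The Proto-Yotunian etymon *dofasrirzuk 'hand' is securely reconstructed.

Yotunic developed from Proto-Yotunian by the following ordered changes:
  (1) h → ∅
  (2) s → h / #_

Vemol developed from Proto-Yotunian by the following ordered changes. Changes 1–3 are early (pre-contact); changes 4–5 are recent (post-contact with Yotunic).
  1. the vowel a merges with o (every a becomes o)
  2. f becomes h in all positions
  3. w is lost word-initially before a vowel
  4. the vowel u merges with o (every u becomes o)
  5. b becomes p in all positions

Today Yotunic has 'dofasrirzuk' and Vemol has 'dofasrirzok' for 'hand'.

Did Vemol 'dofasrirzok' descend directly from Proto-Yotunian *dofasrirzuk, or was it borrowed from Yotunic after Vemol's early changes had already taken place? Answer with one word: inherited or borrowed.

If inherited, *dofasrirzuk would pass through all of Vemol's changes:
Vemol: start from *dofasrirzuk.
  rule 1 (vowel merger): dofasrirzuk → dofosrirzuk
  rule 2 (unconditioned shift): dofosrirzuk → dohosrirzuk
  rule 3: no change — dohosrirzuk
  rule 4 (vowel merger): dohosrirzuk → dohosrirzok
  rule 5: no change — dohosrirzok
  ⇒ Vemol dohosrirzok
If borrowed from Yotunic 'dofasrirzuk' after the early changes, it would undergo only the recent ones:
  rule 4 (vowel merger): dofasrirzuk → dofasrirzok
  rule 5 (unconditioned shift): no change (dofasrirzok)
  ⇒ as a loan: dofasrirzok
Vemol 'dofasrirzok' matches the loan outcome 'dofasrirzok', not the inherited 'dohosrirzok' — it skipped the early Vemol changes, so it was borrowed from Yotunic.

borrowed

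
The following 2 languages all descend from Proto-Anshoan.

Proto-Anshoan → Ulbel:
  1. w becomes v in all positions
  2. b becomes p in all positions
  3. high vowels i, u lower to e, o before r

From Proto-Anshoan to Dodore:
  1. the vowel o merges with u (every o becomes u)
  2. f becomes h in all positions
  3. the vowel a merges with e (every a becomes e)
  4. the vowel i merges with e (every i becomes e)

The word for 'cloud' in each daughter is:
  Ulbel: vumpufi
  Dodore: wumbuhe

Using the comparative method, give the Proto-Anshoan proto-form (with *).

*wumbufi

Position 4: Ulbel has p, Dodore has b. Dodore preserves b here (none of its changes turn any other segment into b), so the proto-segment is *b.
Position 6: Ulbel has f, Dodore has h. Ulbel preserves f here (none of its changes turn any other segment into f), so the proto-segment is *f.
Continuing position by position gives *wumbufi; check it forward:
Ulbel: *wumbufi > vumbufi > vumpufi  (by unconditioned shift, unconditioned shift)
Dodore: *wumbufi > wumbuhi > wumbuhe  (by unconditioned shift, vowel merger)
*wumbufi is the unique common source.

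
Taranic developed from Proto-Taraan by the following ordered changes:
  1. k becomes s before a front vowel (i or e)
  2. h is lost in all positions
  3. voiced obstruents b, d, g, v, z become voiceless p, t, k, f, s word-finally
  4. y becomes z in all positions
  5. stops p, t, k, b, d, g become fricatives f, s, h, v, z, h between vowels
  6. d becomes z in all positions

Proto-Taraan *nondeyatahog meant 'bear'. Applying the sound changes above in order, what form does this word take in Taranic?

nonzezasaok

Taranic: *nondeyatahog > nondeyataog > nondeyataok > nondezataok > nondezasaok > nonzezasaok  (by h-loss, final devoicing, unconditioned shift, intervocalic lenition, unconditioned shift)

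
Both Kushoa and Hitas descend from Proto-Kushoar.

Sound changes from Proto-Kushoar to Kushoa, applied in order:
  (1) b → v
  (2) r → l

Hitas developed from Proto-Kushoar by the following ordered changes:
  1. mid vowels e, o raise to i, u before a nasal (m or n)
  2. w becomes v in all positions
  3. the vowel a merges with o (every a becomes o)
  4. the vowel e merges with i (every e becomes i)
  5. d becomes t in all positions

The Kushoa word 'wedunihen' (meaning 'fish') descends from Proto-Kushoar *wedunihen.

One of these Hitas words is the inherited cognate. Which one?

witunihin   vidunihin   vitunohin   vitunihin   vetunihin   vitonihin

vitunihin

Hitas: *wedunihen
  wedunihen → wedunihin   [pre-nasal raising]
  wedunihin → vedunihin   [unconditioned shift]
  vedunihin (rule 3 does not apply)
  vedunihin → vidunihin   [vowel merger]
  vidunihin → vitunihin   [unconditioned shift]
  giving Hitas vitunihin.
The other candidates each miss or misapply at least one Hitas change.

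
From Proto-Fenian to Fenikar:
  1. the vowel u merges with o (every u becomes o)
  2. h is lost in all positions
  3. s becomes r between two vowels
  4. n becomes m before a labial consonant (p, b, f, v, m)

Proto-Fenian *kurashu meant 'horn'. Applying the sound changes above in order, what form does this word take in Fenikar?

koraro

Fenikar: *kurashu
  kurashu → korasho   [vowel merger]
  korasho → koraso   [h-loss]
  koraso → koraro   [rhotacism]
  koraro (rule 4 does not apply)
  giving Fenikar koraro.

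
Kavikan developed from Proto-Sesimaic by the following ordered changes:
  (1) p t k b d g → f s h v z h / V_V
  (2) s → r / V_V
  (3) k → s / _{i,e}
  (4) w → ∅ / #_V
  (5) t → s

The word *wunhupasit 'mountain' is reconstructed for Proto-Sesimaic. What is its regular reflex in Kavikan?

unhufaris

Kavikan: *wunhupasit
  wunhupasit → wunhufasit   [intervocalic lenition]
  wunhufasit → wunhufarit   [rhotacism]
  wunhufarit (rule 3 does not apply)
  wunhufarit → unhufarit   [glide loss]
  unhufarit → unhufaris   [unconditioned shift]
  giving Kavikan unhufaris.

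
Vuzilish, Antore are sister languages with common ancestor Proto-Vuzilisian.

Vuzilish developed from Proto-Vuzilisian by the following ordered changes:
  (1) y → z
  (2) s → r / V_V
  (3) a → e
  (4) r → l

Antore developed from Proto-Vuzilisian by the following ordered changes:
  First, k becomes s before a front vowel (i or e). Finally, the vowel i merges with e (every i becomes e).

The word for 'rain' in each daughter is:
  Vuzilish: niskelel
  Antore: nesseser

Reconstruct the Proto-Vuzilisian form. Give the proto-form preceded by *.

Position 2: Vuzilish has i, Antore has e. Vuzilish preserves i here (none of its changes turn any other segment into i), so the proto-segment is *i.
Position 8: Vuzilish has l, Antore has r. Antore preserves r here (none of its changes turn any other segment into r), so the proto-segment is *r.
Continuing position by position gives *niskeser; check it forward:
Vuzilish: *niskeser > niskerer > niskelel  (by rhotacism, unconditioned shift)
Antore: *niskeser > nisseser > nesseser  (by palatalisation, vowel merger)
*niskeser is the unique common source.

*niskeser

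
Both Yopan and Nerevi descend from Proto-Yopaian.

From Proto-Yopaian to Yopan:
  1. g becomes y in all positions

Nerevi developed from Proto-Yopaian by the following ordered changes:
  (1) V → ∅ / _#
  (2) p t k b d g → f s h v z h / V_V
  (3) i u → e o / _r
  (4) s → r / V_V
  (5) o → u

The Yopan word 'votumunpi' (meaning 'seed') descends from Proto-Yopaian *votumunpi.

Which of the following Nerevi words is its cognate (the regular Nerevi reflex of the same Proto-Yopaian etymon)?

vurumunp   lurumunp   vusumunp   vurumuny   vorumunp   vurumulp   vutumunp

vurumunp

Nerevi: *votumunpi > votumunp > vosumunp > vorumunp > vurumunp  (by apocope, intervocalic lenition, rhotacism, vowel merger)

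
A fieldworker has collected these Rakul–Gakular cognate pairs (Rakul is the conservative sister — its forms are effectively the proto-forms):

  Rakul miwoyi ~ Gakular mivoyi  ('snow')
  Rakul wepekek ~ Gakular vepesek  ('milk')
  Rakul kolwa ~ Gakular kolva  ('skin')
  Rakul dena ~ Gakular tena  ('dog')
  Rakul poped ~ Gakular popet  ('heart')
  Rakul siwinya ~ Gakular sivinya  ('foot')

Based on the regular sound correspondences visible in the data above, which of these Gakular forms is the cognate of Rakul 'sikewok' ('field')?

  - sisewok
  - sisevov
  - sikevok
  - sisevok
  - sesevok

wepekek ~ vepesek — Rakul k corresponds to Gakular s between vowels (before a front vowel).
miwoyi ~ mivoyi — Rakul w corresponds to Gakular v between vowels (before a back vowel).
Applying these to Rakul 'sikewok':
  sikewok → sisewok   (k→s between vowels (before a front vowel))
  sisewok → sisevok   (w→v between vowels (before a back vowel))
So the Gakular cognate is 'sisevok'.

sisevok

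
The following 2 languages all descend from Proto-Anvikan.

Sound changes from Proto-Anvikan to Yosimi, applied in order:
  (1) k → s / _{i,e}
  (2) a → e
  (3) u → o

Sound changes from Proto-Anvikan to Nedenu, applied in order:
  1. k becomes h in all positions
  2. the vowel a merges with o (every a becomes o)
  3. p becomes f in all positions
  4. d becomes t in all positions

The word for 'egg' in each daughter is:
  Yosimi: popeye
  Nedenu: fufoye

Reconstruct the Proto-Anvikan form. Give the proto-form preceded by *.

*pupaye

Position 2: Yosimi has o, Nedenu has u. Nedenu preserves u here (none of its changes turn any other segment into u), so the proto-segment is *u.
Position 1: Yosimi has p, Nedenu has f. Yosimi preserves p here (none of its changes turn any other segment into p), so the proto-segment is *p.
Position 3: Yosimi has p, Nedenu has f. Yosimi preserves p here (none of its changes turn any other segment into p), so the proto-segment is *p.
This points to *pupaye. Verify forward in each daughter:
Yosimi: *pupaye
  pupaye (rule 1 does not apply)
  pupaye → pupeye   [vowel merger]
  pupeye → popeye   [vowel merger]
  giving Yosimi popeye.
Nedenu: *pupaye > pupoye > fufoye  (by vowel merger, unconditioned shift)
*pupaye is the unique common source.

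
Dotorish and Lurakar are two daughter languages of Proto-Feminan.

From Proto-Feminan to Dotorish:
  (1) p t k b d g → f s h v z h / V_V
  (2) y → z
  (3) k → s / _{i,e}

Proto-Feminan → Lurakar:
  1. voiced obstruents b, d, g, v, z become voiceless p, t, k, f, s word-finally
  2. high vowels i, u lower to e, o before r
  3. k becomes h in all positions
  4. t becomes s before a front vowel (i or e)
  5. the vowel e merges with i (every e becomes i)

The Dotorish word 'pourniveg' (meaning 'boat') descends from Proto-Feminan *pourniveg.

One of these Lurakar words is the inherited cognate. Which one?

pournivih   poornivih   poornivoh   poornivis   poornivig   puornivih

Lurakar: *pourniveg
  pourniveg → pournivek   [final devoicing]
  pournivek → poornivek   [pre-rhotic lowering]
  poornivek → poorniveh   [unconditioned shift]
  poorniveh (rule 4 does not apply)
  poorniveh → poornivih   [vowel merger]
  giving Lurakar poornivih.
Only 'poornivih' matches the regular Lurakar development of *pourniveg.

poornivih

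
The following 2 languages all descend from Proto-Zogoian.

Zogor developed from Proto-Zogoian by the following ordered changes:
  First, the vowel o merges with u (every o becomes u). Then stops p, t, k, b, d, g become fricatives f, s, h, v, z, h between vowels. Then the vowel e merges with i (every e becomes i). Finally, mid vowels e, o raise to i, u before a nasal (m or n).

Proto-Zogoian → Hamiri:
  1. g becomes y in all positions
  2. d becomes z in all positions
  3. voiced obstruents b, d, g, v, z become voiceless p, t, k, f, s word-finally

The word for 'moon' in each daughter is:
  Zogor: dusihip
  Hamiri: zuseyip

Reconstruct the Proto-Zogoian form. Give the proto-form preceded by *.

*dusegip

Position 4: Zogor has i, Hamiri has e. Hamiri preserves e here (none of its changes turn any other segment into e), so the proto-segment is *e.
Position 5: Zogor has h, Hamiri has y. Taking the neighbouring segments as reconstructed: Zogor h could go back to *k or *g or *h; Hamiri y could go back to *g or *y — the one source consistent with every daughter is *g.
Verify the candidate proto-form against each daughter:
Zogor: start from *dusegip.
  rule 1: no change — dusegip
  rule 2 (intervocalic lenition): dusegip → dusehip
  rule 3 (vowel merger): dusehip → dusihip
  rule 4: no change — dusihip
  ⇒ Zogor dusihip
Hamiri: *dusegip
  dusegip → duseyip   [unconditioned shift]
  duseyip → zuseyip   [unconditioned shift]
  zuseyip (rule 3 does not apply)
  giving Hamiri zuseyip.
*dusegip is the unique common source.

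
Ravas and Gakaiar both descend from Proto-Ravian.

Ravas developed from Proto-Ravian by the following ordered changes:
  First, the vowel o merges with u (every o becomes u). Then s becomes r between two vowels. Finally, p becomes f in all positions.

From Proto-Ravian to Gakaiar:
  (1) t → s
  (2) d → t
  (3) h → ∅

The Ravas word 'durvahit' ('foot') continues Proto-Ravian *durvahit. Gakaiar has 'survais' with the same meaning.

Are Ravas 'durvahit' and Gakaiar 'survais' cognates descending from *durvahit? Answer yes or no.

no

Derive the expected Gakaiar reflex of *durvahit:
Gakaiar: *durvahit
  durvahit → durvahis   [unconditioned shift]
  durvahis → turvahis   [unconditioned shift]
  turvahis → turvais   [h-loss]
  giving Gakaiar turvais.
The regular Gakaiar reflex would be 'turvais', but the attested form is 'survais'. The correspondence is irregular, so they are not cognates (the Gakaiar form has a different source).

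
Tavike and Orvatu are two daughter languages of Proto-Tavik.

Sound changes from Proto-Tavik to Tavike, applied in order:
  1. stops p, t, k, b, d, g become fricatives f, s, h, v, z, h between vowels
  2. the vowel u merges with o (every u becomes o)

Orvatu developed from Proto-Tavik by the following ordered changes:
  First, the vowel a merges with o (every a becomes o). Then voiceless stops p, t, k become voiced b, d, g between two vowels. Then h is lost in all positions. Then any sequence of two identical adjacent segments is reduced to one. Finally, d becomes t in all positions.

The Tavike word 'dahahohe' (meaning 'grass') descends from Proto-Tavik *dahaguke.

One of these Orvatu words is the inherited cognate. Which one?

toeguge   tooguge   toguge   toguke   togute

toguge

Orvatu: *dahaguke > dohoguke > dohoguge > dooguge > doguge > toguge  (by vowel merger, intervocalic voicing, h-loss, degemination, unconditioned shift)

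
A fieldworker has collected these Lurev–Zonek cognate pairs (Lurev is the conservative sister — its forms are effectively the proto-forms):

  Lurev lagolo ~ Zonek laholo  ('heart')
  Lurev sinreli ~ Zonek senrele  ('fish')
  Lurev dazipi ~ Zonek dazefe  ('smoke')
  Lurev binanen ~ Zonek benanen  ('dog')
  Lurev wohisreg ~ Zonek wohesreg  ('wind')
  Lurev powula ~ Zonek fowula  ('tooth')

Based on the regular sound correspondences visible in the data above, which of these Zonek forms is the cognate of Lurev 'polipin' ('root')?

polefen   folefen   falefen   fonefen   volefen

powula ~ fowula — Lurev p corresponds to Zonek f word-initially before a back vowel.
dazipi ~ dazefe — Lurev i corresponds to Zonek e after a consonant, before a labial obstruent.
dazipi ~ dazefe — Lurev p corresponds to Zonek f between vowels (before a front vowel).
sinreli ~ senrele, binanen ~ benanen — Lurev i corresponds to Zonek e after a consonant, before a nasal.
Applying these to Lurev 'polipin':
  polipin → folipin   (p→f word-initially before a back vowel)
  folipin → folepin   (i→e after a consonant, before a labial obstruent)
  folepin → folefin   (p→f between vowels (before a front vowel))
  folefin → folefen   (i→e after a consonant, before a nasal)
So the Zonek cognate is 'folefen'.

folefen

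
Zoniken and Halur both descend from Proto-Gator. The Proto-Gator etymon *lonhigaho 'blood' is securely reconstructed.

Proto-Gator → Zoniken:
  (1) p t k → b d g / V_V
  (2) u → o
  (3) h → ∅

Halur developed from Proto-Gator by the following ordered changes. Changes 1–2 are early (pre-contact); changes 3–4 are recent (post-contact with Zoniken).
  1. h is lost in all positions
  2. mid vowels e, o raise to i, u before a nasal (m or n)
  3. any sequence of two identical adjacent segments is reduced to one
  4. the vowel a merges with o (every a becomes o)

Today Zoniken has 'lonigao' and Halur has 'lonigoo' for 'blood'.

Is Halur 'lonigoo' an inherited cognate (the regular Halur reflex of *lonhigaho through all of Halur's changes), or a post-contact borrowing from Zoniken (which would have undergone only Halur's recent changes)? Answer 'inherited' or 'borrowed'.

If inherited, *lonhigaho would pass through all of Halur's changes:
Halur: *lonhigaho
  lonhigaho → lonigao   [h-loss]
  lonigao → lunigao   [pre-nasal raising]
  lunigao (rule 3 does not apply)
  lunigao → lunigoo   [vowel merger]
  giving Halur lunigoo.
If borrowed from Zoniken 'lonigao' after the early changes, it would undergo only the recent ones:
  rule 3 (degemination): no change (lonigao)
  rule 4 (vowel merger): lonigao → lonigoo
  ⇒ as a loan: lonigoo
Halur 'lonigoo' matches the loan outcome 'lonigoo', not the inherited 'lunigoo' — it skipped the early Halur changes, so it was borrowed from Zoniken.

borrowed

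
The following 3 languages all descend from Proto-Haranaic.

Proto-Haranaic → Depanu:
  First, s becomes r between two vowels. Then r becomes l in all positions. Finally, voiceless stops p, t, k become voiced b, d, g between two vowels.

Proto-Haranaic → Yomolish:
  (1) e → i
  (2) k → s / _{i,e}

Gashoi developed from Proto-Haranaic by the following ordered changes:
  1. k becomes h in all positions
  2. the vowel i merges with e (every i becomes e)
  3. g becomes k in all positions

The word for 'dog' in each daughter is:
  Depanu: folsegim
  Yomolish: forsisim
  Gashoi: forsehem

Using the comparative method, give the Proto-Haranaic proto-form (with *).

*forsekim

Position 3: Depanu has l, Yomolish has r, Gashoi has r. Yomolish preserves r here (none of its changes turn any other segment into r), so the proto-segment is *r.
Position 6: Depanu has g, Yomolish has s, Gashoi has h. Taking the neighbouring segments as reconstructed: Depanu g could go back to *k or *g; Yomolish s could go back to *k or *s; Gashoi h could go back to *k or *h — the one source consistent with every daughter is *k.
Position 5: Depanu has e, Yomolish has i, Gashoi has e. Depanu preserves e here (none of its changes turn any other segment into e), so the proto-segment is *e.
This points to *forsekim. Verify forward in each daughter:
Depanu: *forsekim
  forsekim (rule 1 does not apply)
  forsekim → folsekim   [unconditioned shift]
  folsekim → folsegim   [intervocalic voicing]
  giving Depanu folsegim.
Yomolish: *forsekim > forsikim > forsisim  (by vowel merger, palatalisation)
Gashoi: *forsekim
  forsekim → forsehim   [unconditioned shift]
  forsehim → forsehem   [vowel merger]
  forsehem (rule 3 does not apply)
  giving Gashoi forsehem.
No other proto-form is consistent with every reflex, so the reconstruction is *forsekim.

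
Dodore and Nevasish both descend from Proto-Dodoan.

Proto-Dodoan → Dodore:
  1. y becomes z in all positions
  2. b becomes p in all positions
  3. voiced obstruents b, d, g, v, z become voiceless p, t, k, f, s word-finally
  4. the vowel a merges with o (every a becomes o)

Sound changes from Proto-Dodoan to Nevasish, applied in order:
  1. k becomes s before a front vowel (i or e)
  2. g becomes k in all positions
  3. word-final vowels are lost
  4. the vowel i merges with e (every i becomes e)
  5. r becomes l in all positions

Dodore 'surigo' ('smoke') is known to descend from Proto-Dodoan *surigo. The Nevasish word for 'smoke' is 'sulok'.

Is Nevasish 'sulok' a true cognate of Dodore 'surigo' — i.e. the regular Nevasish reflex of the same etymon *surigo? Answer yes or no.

no

Derive the expected Nevasish reflex of *surigo:
Nevasish: start from *surigo.
  rule 1: no change — surigo
  rule 2 (unconditioned shift): surigo → suriko
  rule 3 (apocope): suriko → surik
  rule 4 (vowel merger): surik → surek
  rule 5 (unconditioned shift): surek → sulek
  ⇒ Nevasish sulek
The regular Nevasish reflex would be 'sulek', but the attested form is 'sulok'. The correspondence is irregular, so they are not cognates (the Nevasish form has a different source).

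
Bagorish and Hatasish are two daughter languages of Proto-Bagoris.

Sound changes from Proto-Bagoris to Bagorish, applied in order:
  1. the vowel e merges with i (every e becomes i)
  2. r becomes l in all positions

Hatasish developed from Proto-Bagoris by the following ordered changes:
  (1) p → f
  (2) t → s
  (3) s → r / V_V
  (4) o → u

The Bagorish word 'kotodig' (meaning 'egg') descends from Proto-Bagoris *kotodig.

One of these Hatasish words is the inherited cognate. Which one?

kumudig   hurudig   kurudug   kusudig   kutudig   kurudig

Hatasish: *kotodig > kosodig > korodig > kurudig  (by unconditioned shift, rhotacism, vowel merger)

kurudig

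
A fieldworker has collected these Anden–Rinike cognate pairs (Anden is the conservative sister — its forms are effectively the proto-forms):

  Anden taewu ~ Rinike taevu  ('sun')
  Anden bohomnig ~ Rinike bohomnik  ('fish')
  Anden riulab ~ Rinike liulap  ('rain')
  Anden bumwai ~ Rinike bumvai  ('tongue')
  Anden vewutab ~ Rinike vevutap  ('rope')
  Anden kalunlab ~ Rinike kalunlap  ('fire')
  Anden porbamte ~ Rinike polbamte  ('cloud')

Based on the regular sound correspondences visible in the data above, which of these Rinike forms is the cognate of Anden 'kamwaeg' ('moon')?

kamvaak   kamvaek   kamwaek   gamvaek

bumwai ~ bumvai — Anden w corresponds to Rinike v after a consonant, before a back vowel.
bohomnig ~ bohomnik — Anden g corresponds to Rinike k word-finally.
Applying these to Anden 'kamwaeg':
  kamwaeg → kamvaeg   (w→v after a consonant, before a back vowel)
  kamvaeg → kamvaek   (g→k word-finally)
So the Rinike cognate is 'kamvaek'.

kamvaek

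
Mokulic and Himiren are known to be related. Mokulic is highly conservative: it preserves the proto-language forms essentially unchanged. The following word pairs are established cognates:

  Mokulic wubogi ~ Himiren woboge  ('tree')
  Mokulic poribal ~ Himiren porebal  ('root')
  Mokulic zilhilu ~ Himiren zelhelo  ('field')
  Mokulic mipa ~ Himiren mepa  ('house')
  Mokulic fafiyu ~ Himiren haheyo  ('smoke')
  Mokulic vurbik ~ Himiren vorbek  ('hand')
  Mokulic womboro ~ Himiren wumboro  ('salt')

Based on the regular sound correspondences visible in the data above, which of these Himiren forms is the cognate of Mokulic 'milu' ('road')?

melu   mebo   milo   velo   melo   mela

melo

zilhilu ~ zelhelo, fafiyu ~ haheyo — Mokulic i corresponds to Himiren e after a consonant, before a consonant other than r, m, n, p, b, f, v.
zilhilu ~ zelhelo, fafiyu ~ haheyo — Mokulic u corresponds to Himiren o word-finally.
Applying these to Mokulic 'milu':
  milu → melu   (i→e after a consonant, before a consonant other than r, m, n, p, b, f, v)
  melu → melo   (u→o word-finally)
So the Himiren cognate is 'melo'.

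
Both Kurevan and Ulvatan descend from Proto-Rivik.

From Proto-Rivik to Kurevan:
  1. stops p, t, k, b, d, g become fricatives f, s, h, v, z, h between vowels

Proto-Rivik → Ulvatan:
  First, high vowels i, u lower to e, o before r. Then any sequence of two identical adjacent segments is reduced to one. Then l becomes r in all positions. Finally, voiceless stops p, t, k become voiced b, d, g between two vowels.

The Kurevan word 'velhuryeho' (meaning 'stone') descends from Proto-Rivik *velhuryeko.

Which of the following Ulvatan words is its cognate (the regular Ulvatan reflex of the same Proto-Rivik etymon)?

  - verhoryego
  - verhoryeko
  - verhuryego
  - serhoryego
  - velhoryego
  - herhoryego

Ulvatan: *velhuryeko
  velhuryeko → velhoryeko   [pre-rhotic lowering]
  velhoryeko (rule 2 does not apply)
  velhoryeko → verhoryeko   [unconditioned shift]
  verhoryeko → verhoryego   [intervocalic voicing]
  giving Ulvatan verhoryego.
The other candidates each miss or misapply at least one Ulvatan change.

verhoryego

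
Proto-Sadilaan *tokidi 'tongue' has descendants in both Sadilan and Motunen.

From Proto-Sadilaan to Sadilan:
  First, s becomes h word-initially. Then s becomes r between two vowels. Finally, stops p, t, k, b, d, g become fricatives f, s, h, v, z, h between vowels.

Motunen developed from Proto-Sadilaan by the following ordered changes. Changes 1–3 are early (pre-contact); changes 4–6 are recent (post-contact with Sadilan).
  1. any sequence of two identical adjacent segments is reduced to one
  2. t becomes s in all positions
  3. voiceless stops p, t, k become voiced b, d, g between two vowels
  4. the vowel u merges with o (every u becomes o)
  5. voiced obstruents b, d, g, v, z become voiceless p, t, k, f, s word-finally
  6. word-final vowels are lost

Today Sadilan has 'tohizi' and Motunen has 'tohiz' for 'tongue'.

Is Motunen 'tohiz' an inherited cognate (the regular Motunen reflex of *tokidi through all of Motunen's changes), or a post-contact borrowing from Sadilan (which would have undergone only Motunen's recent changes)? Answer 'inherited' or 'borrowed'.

If inherited, *tokidi would pass through all of Motunen's changes:
Motunen: *tokidi > sokidi > sogidi > sogid  (by unconditioned shift, intervocalic voicing, apocope)
If borrowed from Sadilan 'tohizi' after the early changes, it would undergo only the recent ones:
  rule 4 (vowel merger): no change (tohizi)
  rule 5 (final devoicing): no change (tohizi)
  rule 6 (apocope): tohizi → tohiz
  ⇒ as a loan: tohiz
Motunen 'tohiz' matches the loan outcome 'tohiz', not the inherited 'sogid' — it skipped the early Motunen changes, so it was borrowed from Sadilan.

borrowed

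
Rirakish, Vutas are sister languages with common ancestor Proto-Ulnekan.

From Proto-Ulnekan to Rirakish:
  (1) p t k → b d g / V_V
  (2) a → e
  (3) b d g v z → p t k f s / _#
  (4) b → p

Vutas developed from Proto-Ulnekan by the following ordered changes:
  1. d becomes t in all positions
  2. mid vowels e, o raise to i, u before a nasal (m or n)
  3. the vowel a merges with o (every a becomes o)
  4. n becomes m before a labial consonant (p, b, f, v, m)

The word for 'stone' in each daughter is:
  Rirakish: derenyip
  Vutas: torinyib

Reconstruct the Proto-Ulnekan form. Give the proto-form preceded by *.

*darenyib

Position 2: Rirakish has e, Vutas has o. Taking the neighbouring segments as reconstructed: Rirakish e could go back to *a or *e; Vutas o could go back to *a or *o — the one source consistent with every daughter is *a.
Position 4: Rirakish has e, Vutas has i. Taking the neighbouring segments as reconstructed: Rirakish e could go back to *a or *e; Vutas i could go back to *e or *i — the one source consistent with every daughter is *e.
Position 1: Rirakish has d, Vutas has t. Taking the neighbouring segments as reconstructed: Rirakish d can only go back to *d; Vutas t could go back to *t or *d — the one source consistent with every daughter is *d.
Continuing position by position gives *darenyib; check it forward:
Rirakish: *darenyib > derenyib > derenyip  (by vowel merger, final devoicing)
Vutas: start from *darenyib.
  rule 1 (unconditioned shift): darenyib → tarenyib
  rule 2 (pre-nasal raising): tarenyib → tarinyib
  rule 3 (vowel merger): tarinyib → torinyib
  rule 4: no change — torinyib
  ⇒ Vutas torinyib
No other proto-form is consistent with every reflex, so the reconstruction is *darenyib.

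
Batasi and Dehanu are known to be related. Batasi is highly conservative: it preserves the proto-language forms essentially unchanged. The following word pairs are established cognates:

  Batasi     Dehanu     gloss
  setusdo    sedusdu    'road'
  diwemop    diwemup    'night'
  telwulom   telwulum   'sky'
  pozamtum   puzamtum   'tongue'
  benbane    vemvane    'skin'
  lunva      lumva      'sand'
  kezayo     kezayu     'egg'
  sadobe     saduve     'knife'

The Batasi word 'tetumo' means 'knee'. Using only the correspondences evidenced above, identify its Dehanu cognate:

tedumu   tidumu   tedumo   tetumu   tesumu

setusdo ~ sedusdu — Batasi t corresponds to Dehanu d between vowels (before a back vowel).
setusdo ~ sedusdu, kezayo ~ kezayu — Batasi o corresponds to Dehanu u word-finally.
Applying these to Batasi 'tetumo':
  tetumo → tedumo   (t→d between vowels (before a back vowel))
  tedumo → tedumu   (o→u word-finally)
So the Dehanu cognate is 'tedumu'.

tedumu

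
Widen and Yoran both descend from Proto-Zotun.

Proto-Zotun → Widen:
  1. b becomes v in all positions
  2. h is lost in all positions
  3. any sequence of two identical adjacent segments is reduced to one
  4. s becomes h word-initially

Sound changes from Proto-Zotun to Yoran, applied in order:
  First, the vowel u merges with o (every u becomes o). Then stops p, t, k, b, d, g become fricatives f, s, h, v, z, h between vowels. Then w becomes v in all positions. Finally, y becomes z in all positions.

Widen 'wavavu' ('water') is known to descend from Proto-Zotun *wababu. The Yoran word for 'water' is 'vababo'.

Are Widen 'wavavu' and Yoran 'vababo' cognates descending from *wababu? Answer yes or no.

no

Derive the expected Yoran reflex of *wababu:
Yoran: start from *wababu.
  rule 1 (vowel merger): wababu → wababo
  rule 2 (intervocalic lenition): wababo → wavavo
  rule 3 (unconditioned shift): wavavo → vavavo
  rule 4: no change — vavavo
  ⇒ Yoran vavavo
The regular Yoran reflex would be 'vavavo', but the attested form is 'vababo'. The correspondence is irregular, so they are not cognates (the Yoran form has a different source).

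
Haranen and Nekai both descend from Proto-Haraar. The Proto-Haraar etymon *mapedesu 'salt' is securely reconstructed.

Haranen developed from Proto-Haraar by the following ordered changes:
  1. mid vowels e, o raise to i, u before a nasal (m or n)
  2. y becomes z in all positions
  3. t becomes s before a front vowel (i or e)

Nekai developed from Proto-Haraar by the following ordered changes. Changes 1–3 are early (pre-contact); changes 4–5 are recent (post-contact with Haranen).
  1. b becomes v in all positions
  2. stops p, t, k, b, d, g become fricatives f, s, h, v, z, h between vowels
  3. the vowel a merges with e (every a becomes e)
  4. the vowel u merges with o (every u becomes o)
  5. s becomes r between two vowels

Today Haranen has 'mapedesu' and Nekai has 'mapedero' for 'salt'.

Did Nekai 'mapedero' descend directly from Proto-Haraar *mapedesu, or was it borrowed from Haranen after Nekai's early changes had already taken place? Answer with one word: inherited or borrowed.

If inherited, *mapedesu would pass through all of Nekai's changes:
Nekai: start from *mapedesu.
  rule 1: no change — mapedesu
  rule 2 (intervocalic lenition): mapedesu → mafezesu
  rule 3 (vowel merger): mafezesu → mefezesu
  rule 4 (vowel merger): mefezesu → mefezeso
  rule 5 (rhotacism): mefezeso → mefezero
  ⇒ Nekai mefezero
If borrowed from Haranen 'mapedesu' after the early changes, it would undergo only the recent ones:
  rule 4 (vowel merger): mapedesu → mapedeso
  rule 5 (rhotacism): mapedeso → mapedero
  ⇒ as a loan: mapedero
Nekai 'mapedero' matches the loan outcome 'mapedero', not the inherited 'mefezero' — it skipped the early Nekai changes, so it was borrowed from Haranen.

borrowed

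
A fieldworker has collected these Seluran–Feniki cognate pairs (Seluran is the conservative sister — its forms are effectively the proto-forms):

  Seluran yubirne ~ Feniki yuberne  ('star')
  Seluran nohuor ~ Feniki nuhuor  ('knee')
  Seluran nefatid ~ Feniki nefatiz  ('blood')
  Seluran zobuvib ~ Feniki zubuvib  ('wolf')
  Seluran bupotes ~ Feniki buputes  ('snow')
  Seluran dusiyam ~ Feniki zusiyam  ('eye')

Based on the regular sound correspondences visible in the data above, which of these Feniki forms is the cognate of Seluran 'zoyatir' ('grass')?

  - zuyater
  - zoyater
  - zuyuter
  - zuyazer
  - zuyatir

zuyater

nohuor ~ nuhuor, bupotes ~ buputes — Seluran o corresponds to Feniki u after a consonant, before a consonant other than r, m, n, p, b, f, v.
yubirne ~ yuberne — Seluran i corresponds to Feniki e after a consonant, before r.
Applying these to Seluran 'zoyatir':
  zoyatir → zuyatir   (o→u after a consonant, before a consonant other than r, m, n, p, b, f, v)
  zuyatir → zuyater   (i→e after a consonant, before r)
So the Feniki cognate is 'zuyater'.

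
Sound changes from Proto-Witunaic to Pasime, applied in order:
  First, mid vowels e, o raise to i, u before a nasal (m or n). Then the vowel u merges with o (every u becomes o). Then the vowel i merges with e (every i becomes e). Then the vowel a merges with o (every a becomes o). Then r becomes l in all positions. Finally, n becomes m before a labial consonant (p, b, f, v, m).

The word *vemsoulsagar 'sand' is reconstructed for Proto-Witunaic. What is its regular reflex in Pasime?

vemsoolsogol

Pasime: start from *vemsoulsagar.
  rule 1 (pre-nasal raising): vemsoulsagar → vimsoulsagar
  rule 2 (vowel merger): vimsoulsagar → vimsoolsagar
  rule 3 (vowel merger): vimsoolsagar → vemsoolsagar
  rule 4 (vowel merger): vemsoolsagar → vemsoolsogor
  rule 5 (unconditioned shift): vemsoolsogor → vemsoolsogol
  rule 6: no change — vemsoolsogol
  ⇒ Pasime vemsoolsogol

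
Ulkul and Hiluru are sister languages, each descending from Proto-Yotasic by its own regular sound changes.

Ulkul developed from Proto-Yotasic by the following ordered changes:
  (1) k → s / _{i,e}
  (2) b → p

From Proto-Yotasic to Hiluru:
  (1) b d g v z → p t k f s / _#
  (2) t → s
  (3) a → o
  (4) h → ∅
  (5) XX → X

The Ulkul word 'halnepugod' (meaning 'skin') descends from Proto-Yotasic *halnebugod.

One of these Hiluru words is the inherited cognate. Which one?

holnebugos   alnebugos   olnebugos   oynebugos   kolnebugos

olnebugos

Hiluru: *halnebugod
  halnebugod → halnebugot   [final devoicing]
  halnebugot → halnebugos   [unconditioned shift]
  halnebugos → holnebugos   [vowel merger]
  holnebugos → olnebugos   [h-loss]
  olnebugos (rule 5 does not apply)
  giving Hiluru olnebugos.
The other candidates each miss or misapply at least one Hiluru change.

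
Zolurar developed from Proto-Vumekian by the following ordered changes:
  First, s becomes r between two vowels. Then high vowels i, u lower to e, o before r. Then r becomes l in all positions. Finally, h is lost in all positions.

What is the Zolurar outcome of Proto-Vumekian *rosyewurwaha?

losyewolwaa

Zolurar: start from *rosyewurwaha.
  rule 1: no change — rosyewurwaha
  rule 2 (pre-rhotic lowering): rosyewurwaha → rosyeworwaha
  rule 3 (unconditioned shift): rosyeworwaha → losyewolwaha
  rule 4 (h-loss): losyewolwaha → losyewolwaa
  ⇒ Zolurar losyewolwaa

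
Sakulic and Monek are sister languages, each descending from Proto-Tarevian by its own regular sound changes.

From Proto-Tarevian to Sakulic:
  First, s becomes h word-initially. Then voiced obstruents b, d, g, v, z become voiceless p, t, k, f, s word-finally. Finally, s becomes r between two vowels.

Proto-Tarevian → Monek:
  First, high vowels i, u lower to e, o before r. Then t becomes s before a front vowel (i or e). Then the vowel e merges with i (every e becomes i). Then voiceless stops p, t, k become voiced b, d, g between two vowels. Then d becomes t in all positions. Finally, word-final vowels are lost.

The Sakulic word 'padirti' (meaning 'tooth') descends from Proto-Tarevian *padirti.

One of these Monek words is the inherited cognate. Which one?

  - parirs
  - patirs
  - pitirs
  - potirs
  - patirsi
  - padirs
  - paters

Monek: start from *padirti.
  rule 1 (pre-rhotic lowering): padirti → paderti
  rule 2 (palatalisation): paderti → padersi
  rule 3 (vowel merger): padersi → padirsi
  rule 4: no change — padirsi
  rule 5 (unconditioned shift): padirsi → patirsi
  rule 6 (apocope): patirsi → patirs
  ⇒ Monek patirs

patirs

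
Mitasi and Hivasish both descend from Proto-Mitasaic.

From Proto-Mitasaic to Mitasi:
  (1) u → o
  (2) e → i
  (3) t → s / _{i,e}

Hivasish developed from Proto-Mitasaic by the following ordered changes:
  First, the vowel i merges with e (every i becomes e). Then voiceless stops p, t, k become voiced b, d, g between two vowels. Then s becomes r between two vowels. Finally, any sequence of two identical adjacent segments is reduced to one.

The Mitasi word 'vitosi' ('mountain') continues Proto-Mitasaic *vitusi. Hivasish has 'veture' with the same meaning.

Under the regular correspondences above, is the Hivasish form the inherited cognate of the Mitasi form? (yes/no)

Derive the expected Hivasish reflex of *vitusi:
Hivasish: *vitusi > vetuse > veduse > vedure  (by vowel merger, intervocalic voicing, rhotacism)
The regular Hivasish reflex would be 'vedure', but the attested form is 'veture'. The correspondence is irregular, so they are not cognates (the Hivasish form has a different source).

no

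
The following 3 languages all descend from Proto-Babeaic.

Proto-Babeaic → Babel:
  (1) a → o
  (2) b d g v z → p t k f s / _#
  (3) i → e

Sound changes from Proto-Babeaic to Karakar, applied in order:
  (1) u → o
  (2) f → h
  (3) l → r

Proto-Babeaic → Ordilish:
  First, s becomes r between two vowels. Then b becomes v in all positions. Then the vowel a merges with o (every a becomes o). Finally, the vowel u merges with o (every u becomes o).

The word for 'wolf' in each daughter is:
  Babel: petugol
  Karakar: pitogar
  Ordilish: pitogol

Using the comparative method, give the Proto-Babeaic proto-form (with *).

*pitugal

Position 2: Babel has e, Karakar has i, Ordilish has i. Karakar preserves i here (none of its changes turn any other segment into i), so the proto-segment is *i.
Position 4: Babel has u, Karakar has o, Ordilish has o. Babel preserves u here (none of its changes turn any other segment into u), so the proto-segment is *u.
Position 6: Babel has o, Karakar has a, Ordilish has o. Karakar preserves a here (none of its changes turn any other segment into a), so the proto-segment is *a.
Verify the candidate proto-form against each daughter:
Babel: *pitugal
  pitugal → pitugol   [vowel merger]
  pitugol (rule 2 does not apply)
  pitugol → petugol   [vowel merger]
  giving Babel petugol.
Karakar: *pitugal
  pitugal → pitogal   [vowel merger]
  pitogal (rule 2 does not apply)
  pitogal → pitogar   [unconditioned shift]
  giving Karakar pitogar.
Ordilish: *pitugal > pitugol > pitogol  (by vowel merger, vowel merger)
No other proto-form is consistent with every reflex, so the reconstruction is *pitugal.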